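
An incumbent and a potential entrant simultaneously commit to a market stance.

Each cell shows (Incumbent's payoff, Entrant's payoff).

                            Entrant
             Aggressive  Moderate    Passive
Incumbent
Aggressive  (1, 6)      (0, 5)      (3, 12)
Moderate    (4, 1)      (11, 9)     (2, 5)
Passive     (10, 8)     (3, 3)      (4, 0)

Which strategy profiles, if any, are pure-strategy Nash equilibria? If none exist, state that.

The pure Nash equilibria are (Moderate, Moderate) and (Passive, Aggressive).

Mark each player's best response to every combination of opponents' strategies; a profile where every player is best-responding is a pure Nash equilibrium.
Incumbent against Aggressive: payoffs 1, 4, 10 → best response Passive.
Incumbent against Moderate: payoffs 0, 11, 3 → best response Moderate.
Incumbent against Passive: payoffs 3, 2, 4 → best response Passive.
Entrant against Aggressive: payoffs 6, 5, 12 → best response Passive.
Entrant against Moderate: payoffs 1, 9, 5 → best response Moderate.
Entrant against Passive: payoffs 8, 3, 0 → best response Aggressive.
Mutual best responses: (Moderate, Moderate); (Passive, Aggressive).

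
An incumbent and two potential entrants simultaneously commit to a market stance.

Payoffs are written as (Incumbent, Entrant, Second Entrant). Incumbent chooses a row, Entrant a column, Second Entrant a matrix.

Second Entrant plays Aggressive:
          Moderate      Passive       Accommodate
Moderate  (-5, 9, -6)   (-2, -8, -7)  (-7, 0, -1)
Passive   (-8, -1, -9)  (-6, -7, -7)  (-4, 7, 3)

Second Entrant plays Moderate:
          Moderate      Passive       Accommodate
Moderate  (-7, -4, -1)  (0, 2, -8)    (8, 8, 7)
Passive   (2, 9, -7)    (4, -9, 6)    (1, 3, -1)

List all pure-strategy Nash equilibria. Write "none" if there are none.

The pure Nash equilibria are (Moderate, Accommodate, Moderate), (Passive, Moderate, Moderate), (Passive, Accommodate, Aggressive).

Incumbent against (Moderate, Aggressive): payoffs -5, -8 → best response Moderate.
Incumbent against (Moderate, Moderate): payoffs -7, 2 → best response Passive.
Incumbent against (Passive, Aggressive): payoffs -2, -6 → best response Moderate.
Incumbent against (Passive, Moderate): payoffs 0, 4 → best response Passive.
Incumbent against (Accommodate, Aggressive): payoffs -7, -4 → best response Passive.
Incumbent against (Accommodate, Moderate): payoffs 8, 1 → best response Moderate.
Entrant against (Moderate, Aggressive): payoffs 9, -8, 0 → best response Moderate.
Entrant against (Moderate, Moderate): payoffs -4, 2, 8 → best response Accommodate.
Entrant against (Passive, Aggressive): payoffs -1, -7, 7 → best response Accommodate.
Entrant against (Passive, Moderate): payoffs 9, -9, 3 → best response Moderate.
Second Entrant against (Moderate, Moderate): payoffs -6, -1 → best response Moderate.
Second Entrant against (Moderate, Passive): payoffs -7, -8 → best response Aggressive.
Second Entrant against (Moderate, Accommodate): payoffs -1, 7 → best response Moderate.
Second Entrant against (Passive, Moderate): payoffs -9, -7 → best response Moderate.
Second Entrant against (Passive, Passive): payoffs -7, 6 → best response Moderate.
Second Entrant against (Passive, Accommodate): payoffs 3, -1 → best response Aggressive.
Mutual best responses: (Moderate, Accommodate, Moderate); (Passive, Moderate, Moderate); (Passive, Accommodate, Aggressive).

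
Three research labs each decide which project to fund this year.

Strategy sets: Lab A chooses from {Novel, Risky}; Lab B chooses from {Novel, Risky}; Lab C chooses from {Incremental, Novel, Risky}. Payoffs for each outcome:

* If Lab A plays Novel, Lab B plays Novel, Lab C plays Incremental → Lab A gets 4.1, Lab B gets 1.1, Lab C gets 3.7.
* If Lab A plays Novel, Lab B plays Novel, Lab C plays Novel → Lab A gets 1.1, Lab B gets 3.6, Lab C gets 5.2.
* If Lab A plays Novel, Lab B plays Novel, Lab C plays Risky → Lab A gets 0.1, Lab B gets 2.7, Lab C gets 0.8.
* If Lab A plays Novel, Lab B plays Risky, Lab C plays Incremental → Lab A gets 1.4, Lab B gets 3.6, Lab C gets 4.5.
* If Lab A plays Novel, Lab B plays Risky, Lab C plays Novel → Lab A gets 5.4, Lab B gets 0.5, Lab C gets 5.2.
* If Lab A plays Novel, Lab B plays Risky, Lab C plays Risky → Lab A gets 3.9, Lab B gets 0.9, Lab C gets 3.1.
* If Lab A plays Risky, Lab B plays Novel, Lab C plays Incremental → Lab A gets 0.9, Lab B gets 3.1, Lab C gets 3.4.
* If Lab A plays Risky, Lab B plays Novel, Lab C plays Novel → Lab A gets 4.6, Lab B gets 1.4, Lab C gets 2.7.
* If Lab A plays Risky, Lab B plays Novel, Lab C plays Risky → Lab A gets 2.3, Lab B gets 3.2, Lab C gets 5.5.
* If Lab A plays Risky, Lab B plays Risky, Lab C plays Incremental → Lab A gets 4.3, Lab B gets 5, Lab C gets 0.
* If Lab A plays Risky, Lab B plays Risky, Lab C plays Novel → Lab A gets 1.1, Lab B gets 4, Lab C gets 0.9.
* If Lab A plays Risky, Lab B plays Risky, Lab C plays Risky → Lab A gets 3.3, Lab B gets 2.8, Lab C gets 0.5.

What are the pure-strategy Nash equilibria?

(Novel, Novel, Incremental): Lab B can switch to Risky (1.1 → 3.6). Not NE.
(Novel, Novel, Novel): Lab A can switch to Risky (1.1 → 4.6). Not NE.
(Novel, Novel, Risky): Lab A can switch to Risky (0.1 → 2.3). Not NE.
(Novel, Risky, Incremental): Lab A can switch to Risky (1.4 → 4.3). Not NE.
(Novel, Risky, Novel): Lab B can switch to Novel (0.5 → 3.6). Not NE.
(Novel, Risky, Risky): Lab B can switch to Novel (0.9 → 2.7). Not NE.
(Risky, Novel, Incremental): Lab A can switch to Novel (0.9 → 4.1). Not NE.
(Risky, Novel, Novel): Lab B can switch to Risky (1.4 → 4). Not NE.
(Risky, Novel, Risky): Lab A gets 2.3, best alternative 0.1; Lab B gets 3.2, best alternative 2.8; Lab C gets 5.5, best alternative 3.4. No profitable deviation — NE.
(The remaining 3 profiles each have a profitable deviation by the same check.)

Pure NE: (Risky, Novel, Risky)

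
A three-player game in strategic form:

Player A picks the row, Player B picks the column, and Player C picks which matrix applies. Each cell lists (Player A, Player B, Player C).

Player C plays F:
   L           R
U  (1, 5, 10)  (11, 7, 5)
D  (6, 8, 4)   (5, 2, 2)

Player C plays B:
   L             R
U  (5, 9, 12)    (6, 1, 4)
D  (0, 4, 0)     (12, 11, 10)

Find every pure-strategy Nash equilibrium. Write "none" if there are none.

The pure Nash equilibria are (U, L, B), (U, R, F), (D, L, F), (D, R, B).

For each strategy profile, look for a profitable unilateral deviation.
(U, L, F): Player A can switch to D (1 → 6). Not NE.
(U, L, B): Player A gets 5, best alternative 0; Player B gets 9, best alternative 1; Player C gets 12, best alternative 10. No profitable deviation — NE.
(U, R, F): Player A gets 11, best alternative 5; Player B gets 7, best alternative 5; Player C gets 5, best alternative 4. No profitable deviation — NE.
(U, R, B): Player A can switch to D (6 → 12). Not NE.
(D, L, F): Player A gets 6, best alternative 1; Player B gets 8, best alternative 2; Player C gets 4, best alternative 0. No profitable deviation — NE.
(D, L, B): Player A can switch to U (0 → 5). Not NE.
(D, R, F): Player A can switch to U (5 → 11). Not NE.
(D, R, B): Player A gets 12, best alternative 6; Player B gets 11, best alternative 4; Player C gets 10, best alternative 2. No profitable deviation — NE.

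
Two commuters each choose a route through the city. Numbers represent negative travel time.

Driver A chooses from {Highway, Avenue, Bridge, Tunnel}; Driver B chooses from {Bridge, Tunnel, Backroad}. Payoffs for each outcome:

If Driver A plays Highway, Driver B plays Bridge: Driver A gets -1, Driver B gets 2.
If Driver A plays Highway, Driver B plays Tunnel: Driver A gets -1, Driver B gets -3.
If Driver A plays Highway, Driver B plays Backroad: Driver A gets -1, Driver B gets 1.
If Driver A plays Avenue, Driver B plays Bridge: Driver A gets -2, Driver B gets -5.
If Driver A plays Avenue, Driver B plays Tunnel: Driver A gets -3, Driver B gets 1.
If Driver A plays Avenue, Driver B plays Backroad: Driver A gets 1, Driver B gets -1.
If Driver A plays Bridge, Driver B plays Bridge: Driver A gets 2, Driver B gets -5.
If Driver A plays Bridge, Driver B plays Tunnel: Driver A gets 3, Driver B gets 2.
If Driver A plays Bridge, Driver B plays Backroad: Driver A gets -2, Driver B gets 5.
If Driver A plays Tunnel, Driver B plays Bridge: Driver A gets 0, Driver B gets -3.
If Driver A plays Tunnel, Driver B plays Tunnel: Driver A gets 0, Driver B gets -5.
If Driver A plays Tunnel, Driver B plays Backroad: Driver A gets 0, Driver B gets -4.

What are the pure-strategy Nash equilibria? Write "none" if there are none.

No pure-strategy Nash equilibrium.

(Highway, Bridge): Driver A can switch to Bridge (-1 → 2). Not NE.
(Highway, Tunnel): Driver A can switch to Bridge (-1 → 3). Not NE.
(Highway, Backroad): Driver A can switch to Avenue (-1 → 1). Not NE.
(Avenue, Bridge): Driver A can switch to Highway (-2 → -1). Not NE.
(Avenue, Tunnel): Driver A can switch to Highway (-3 → -1). Not NE.
(Avenue, Backroad): Driver B can switch to Tunnel (-1 → 1). Not NE.
(Bridge, Bridge): Driver B can switch to Tunnel (-5 → 2). Not NE.
(Bridge, Tunnel): Driver B can switch to Backroad (2 → 5). Not NE.
(Bridge, Backroad): Driver A can switch to Highway (-2 → -1). Not NE.
(Tunnel, Bridge): Driver A can switch to Bridge (0 → 2). Not NE.
(Tunnel, Tunnel): Driver A can switch to Bridge (0 → 3). Not NE.
(Tunnel, Backroad): Driver A can switch to Avenue (0 → 1). Not NE.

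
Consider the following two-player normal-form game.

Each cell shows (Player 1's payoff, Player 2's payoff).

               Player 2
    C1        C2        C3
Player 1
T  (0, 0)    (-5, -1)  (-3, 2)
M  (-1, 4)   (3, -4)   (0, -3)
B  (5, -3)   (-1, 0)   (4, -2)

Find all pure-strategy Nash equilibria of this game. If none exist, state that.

Mark each player's best response to every combination of opponents' strategies; a profile where every player is best-responding is a pure Nash equilibrium.
Player 1 against C1: payoffs 0, -1, 5 → best response B.
Player 1 against C2: payoffs -5, 3, -1 → best response M.
Player 1 against C3: payoffs -3, 0, 4 → best response B.
Player 2 against T: payoffs 0, -1, 2 → best response C3.
Player 2 against M: payoffs 4, -4, -3 → best response C1.
Player 2 against B: payoffs -3, 0, -2 → best response C2.
No profile is a mutual best response for all players.

No pure-strategy Nash equilibrium.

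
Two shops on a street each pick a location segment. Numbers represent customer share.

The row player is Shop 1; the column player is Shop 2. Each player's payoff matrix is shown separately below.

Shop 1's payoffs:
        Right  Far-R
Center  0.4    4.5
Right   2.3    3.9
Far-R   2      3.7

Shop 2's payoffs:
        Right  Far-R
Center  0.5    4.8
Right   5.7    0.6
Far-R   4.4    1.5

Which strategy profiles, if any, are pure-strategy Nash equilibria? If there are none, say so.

(Center, Right): Shop 1 can switch to Right (0.4 → 2.3). Not NE.
(Center, Far-R): Shop 1 gets 4.5, best alternative 3.9; Shop 2 gets 4.8, best alternative 0.5. No profitable deviation — NE.
(Right, Right): Shop 1 gets 2.3, best alternative 2; Shop 2 gets 5.7, best alternative 0.6. No profitable deviation — NE.
(Right, Far-R): Shop 1 can switch to Center (3.9 → 4.5). Not NE.
(Far-R, Right): Shop 1 can switch to Right (2 → 2.3). Not NE.
(Far-R, Far-R): Shop 1 can switch to Center (3.7 → 4.5). Not NE.

Pure-strategy Nash equilibria: (Center, Far-R) and (Right, Right)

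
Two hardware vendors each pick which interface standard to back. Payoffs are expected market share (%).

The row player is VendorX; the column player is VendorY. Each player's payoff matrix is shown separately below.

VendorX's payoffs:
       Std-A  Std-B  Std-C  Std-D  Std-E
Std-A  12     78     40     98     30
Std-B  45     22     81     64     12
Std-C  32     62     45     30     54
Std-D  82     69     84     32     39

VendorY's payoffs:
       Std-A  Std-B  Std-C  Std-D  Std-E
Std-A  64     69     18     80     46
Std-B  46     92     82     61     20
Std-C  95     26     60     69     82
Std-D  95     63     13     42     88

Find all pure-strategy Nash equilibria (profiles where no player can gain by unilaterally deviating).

Pure-strategy Nash equilibria: (Std-A, Std-D) and (Std-D, Std-A)

VendorX against Std-A: payoffs 12, 45, 32, 82 → best response Std-D.
VendorX against Std-B: payoffs 78, 22, 62, 69 → best response Std-A.
VendorX against Std-C: payoffs 40, 81, 45, 84 → best response Std-D.
VendorX against Std-D: payoffs 98, 64, 30, 32 → best response Std-A.
VendorX against Std-E: payoffs 30, 12, 54, 39 → best response Std-C.
VendorY against Std-A: payoffs 64, 69, 18, 80, 46 → best response Std-D.
VendorY against Std-B: payoffs 46, 92, 82, 61, 20 → best response Std-B.
VendorY against Std-C: payoffs 95, 26, 60, 69, 82 → best response Std-A.
VendorY against Std-D: payoffs 95, 63, 13, 42, 88 → best response Std-A.
Mutual best responses: (Std-A, Std-D); (Std-D, Std-A).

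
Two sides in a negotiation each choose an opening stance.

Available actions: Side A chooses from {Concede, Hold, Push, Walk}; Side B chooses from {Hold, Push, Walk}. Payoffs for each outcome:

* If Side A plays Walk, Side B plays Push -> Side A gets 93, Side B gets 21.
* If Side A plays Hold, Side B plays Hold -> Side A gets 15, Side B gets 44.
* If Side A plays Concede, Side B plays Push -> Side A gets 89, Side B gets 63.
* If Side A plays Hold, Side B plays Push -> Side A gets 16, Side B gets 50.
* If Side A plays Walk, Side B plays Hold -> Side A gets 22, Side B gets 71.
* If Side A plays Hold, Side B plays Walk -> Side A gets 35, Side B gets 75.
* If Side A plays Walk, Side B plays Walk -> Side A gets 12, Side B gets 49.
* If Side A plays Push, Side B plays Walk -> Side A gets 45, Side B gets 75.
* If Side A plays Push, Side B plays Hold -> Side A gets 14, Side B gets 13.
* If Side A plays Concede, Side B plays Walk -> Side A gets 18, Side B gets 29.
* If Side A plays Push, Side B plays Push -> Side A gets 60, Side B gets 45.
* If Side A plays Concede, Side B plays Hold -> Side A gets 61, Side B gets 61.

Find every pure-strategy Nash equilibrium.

(Push, Walk)

Side A against Hold: payoffs 61, 15, 14, 22 → best response Concede.
Side A against Push: payoffs 89, 16, 60, 93 → best response Walk.
Side A against Walk: payoffs 18, 35, 45, 12 → best response Push.
Side B against Concede: payoffs 61, 63, 29 → best response Push.
Side B against Hold: payoffs 44, 50, 75 → best response Walk.
Side B against Push: payoffs 13, 45, 75 → best response Walk.
Side B against Walk: payoffs 71, 21, 49 → best response Hold.
Mutual best responses: (Push, Walk).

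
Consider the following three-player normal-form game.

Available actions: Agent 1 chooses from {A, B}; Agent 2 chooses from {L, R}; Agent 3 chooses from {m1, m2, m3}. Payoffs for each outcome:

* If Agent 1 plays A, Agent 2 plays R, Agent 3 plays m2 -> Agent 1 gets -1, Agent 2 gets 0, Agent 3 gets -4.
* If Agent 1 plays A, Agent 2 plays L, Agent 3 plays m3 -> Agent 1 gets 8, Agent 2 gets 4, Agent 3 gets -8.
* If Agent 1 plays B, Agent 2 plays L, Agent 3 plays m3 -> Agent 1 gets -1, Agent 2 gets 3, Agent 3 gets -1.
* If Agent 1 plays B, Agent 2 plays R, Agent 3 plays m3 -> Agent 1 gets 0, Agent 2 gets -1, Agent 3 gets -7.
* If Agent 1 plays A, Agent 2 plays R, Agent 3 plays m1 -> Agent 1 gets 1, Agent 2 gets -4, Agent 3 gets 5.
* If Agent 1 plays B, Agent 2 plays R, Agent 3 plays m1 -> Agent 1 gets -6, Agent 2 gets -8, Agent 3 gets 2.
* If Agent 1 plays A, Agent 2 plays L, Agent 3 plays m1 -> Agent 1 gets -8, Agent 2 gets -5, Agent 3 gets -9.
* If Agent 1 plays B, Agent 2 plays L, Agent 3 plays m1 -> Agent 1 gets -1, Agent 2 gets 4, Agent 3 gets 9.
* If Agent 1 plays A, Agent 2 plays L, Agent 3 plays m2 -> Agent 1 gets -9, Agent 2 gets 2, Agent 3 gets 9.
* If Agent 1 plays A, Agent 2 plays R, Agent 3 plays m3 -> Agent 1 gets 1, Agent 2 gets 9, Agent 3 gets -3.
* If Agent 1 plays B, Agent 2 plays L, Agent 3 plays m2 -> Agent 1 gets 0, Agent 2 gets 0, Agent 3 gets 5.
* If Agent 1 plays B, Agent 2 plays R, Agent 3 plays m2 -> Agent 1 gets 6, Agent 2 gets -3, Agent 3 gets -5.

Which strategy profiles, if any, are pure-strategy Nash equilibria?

For each player, find the best response to each opponent profile; mutual best responses are the pure NE.
Agent 1 against (L, m1): payoffs -8, -1 → best response B.
Agent 1 against (L, m2): payoffs -9, 0 → best response B.
Agent 1 against (L, m3): payoffs 8, -1 → best response A.
Agent 1 against (R, m1): payoffs 1, -6 → best response A.
Agent 1 against (R, m2): payoffs -1, 6 → best response B.
Agent 1 against (R, m3): payoffs 1, 0 → best response A.
Agent 2 against (A, m1): payoffs -5, -4 → best response R.
Agent 2 against (A, m2): payoffs 2, 0 → best response L.
Agent 2 against (A, m3): payoffs 4, 9 → best response R.
Agent 2 against (B, m1): payoffs 4, -8 → best response L.
Agent 2 against (B, m2): payoffs 0, -3 → best response L.
Agent 2 against (B, m3): payoffs 3, -1 → best response L.
Agent 3 against (A, L): payoffs -9, 9, -8 → best response m2.
Agent 3 against (A, R): payoffs 5, -4, -3 → best response m1.
Agent 3 against (B, L): payoffs 9, 5, -1 → best response m1.
Agent 3 against (B, R): payoffs 2, -5, -7 → best response m1.
Mutual best responses: (A, R, m1); (B, L, m1).

Pure-strategy Nash equilibria: (A, R, m1) and (B, L, m1)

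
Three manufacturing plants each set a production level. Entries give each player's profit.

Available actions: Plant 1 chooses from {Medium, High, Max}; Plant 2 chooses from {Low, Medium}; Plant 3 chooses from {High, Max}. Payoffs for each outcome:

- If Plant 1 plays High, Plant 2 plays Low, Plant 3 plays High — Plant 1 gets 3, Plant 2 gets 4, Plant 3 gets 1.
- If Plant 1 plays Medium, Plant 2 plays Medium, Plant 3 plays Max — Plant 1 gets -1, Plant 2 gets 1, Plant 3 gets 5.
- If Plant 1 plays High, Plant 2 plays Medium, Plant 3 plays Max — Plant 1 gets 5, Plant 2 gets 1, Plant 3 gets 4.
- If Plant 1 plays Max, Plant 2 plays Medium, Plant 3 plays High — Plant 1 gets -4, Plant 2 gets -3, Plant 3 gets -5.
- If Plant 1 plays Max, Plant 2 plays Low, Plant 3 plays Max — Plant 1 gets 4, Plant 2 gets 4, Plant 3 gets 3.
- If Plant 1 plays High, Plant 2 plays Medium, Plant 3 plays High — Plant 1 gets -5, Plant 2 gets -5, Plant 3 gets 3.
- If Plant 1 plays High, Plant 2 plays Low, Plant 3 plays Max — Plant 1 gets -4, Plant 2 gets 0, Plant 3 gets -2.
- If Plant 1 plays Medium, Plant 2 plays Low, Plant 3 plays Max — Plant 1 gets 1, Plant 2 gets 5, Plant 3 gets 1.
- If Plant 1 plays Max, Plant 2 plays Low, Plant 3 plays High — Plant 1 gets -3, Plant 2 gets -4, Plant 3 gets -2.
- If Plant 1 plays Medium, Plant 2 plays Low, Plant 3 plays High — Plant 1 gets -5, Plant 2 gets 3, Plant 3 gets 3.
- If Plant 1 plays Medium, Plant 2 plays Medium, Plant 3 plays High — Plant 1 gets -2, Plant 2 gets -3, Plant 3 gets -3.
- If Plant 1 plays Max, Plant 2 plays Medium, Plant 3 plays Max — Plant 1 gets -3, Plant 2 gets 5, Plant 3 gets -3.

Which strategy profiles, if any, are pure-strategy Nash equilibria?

(High, Low, High), (High, Medium, Max)

For each player, find the best response to each opponent profile; mutual best responses are the pure NE.
Plant 1 against (Low, High): payoffs -5, 3, -3 → best response High.
Plant 1 against (Low, Max): payoffs 1, -4, 4 → best response Max.
Plant 1 against (Medium, High): payoffs -2, -5, -4 → best response Medium.
Plant 1 against (Medium, Max): payoffs -1, 5, -3 → best response High.
Plant 2 against (Medium, High): payoffs 3, -3 → best response Low.
Plant 2 against (Medium, Max): payoffs 5, 1 → best response Low.
Plant 2 against (High, High): payoffs 4, -5 → best response Low.
Plant 2 against (High, Max): payoffs 0, 1 → best response Medium.
Plant 2 against (Max, High): payoffs -4, -3 → best response Medium.
Plant 2 against (Max, Max): payoffs 4, 5 → best response Medium.
Plant 3 against (Medium, Low): payoffs 3, 1 → best response High.
Plant 3 against (Medium, Medium): payoffs -3, 5 → best response Max.
Plant 3 against (High, Low): payoffs 1, -2 → best response High.
Plant 3 against (High, Medium): payoffs 3, 4 → best response Max.
Plant 3 against (Max, Low): payoffs -2, 3 → best response Max.
Plant 3 against (Max, Medium): payoffs -5, -3 → best response Max.
Mutual best responses: (High, Low, High); (High, Medium, Max).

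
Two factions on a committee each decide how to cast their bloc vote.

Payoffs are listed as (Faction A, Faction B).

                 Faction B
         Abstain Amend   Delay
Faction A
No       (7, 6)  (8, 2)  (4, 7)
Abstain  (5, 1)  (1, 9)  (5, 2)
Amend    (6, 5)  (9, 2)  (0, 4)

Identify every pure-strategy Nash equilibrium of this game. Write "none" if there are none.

For each strategy profile, look for a profitable unilateral deviation.
(No, Abstain): Faction B can switch to Delay (6 → 7). Not NE.
(No, Amend): Faction A can switch to Amend (8 → 9). Not NE.
(No, Delay): Faction A can switch to Abstain (4 → 5). Not NE.
(Abstain, Abstain): Faction A can switch to No (5 → 7). Not NE.
(Abstain, Amend): Faction A can switch to No (1 → 8). Not NE.
(Abstain, Delay): Faction B can switch to Amend (2 → 9). Not NE.
(Amend, Abstain): Faction A can switch to No (6 → 7). Not NE.
(Amend, Amend): Faction B can switch to Abstain (2 → 5). Not NE.
(Amend, Delay): Faction A can switch to No (0 → 4). Not NE.

none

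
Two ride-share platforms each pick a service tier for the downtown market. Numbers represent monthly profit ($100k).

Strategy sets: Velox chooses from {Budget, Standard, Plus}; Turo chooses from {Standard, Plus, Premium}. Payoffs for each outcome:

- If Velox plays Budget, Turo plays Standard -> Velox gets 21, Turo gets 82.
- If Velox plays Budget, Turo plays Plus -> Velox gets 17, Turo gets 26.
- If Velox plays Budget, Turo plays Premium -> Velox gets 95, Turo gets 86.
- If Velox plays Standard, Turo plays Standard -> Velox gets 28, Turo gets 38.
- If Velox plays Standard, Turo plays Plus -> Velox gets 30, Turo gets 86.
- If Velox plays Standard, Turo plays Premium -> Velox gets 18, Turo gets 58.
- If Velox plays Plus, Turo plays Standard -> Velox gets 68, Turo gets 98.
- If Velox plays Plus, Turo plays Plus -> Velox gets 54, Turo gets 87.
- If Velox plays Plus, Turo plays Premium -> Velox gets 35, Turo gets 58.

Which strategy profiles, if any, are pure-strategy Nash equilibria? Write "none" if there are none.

(Budget, Premium); (Plus, Standard)

Velox against Standard: payoffs 21, 28, 68 → best response Plus.
Velox against Plus: payoffs 17, 30, 54 → best response Plus.
Velox against Premium: payoffs 95, 18, 35 → best response Budget.
Turo against Budget: payoffs 82, 26, 86 → best response Premium.
Turo against Standard: payoffs 38, 86, 58 → best response Plus.
Turo against Plus: payoffs 98, 87, 58 → best response Standard.
Mutual best responses: (Budget, Premium); (Plus, Standard).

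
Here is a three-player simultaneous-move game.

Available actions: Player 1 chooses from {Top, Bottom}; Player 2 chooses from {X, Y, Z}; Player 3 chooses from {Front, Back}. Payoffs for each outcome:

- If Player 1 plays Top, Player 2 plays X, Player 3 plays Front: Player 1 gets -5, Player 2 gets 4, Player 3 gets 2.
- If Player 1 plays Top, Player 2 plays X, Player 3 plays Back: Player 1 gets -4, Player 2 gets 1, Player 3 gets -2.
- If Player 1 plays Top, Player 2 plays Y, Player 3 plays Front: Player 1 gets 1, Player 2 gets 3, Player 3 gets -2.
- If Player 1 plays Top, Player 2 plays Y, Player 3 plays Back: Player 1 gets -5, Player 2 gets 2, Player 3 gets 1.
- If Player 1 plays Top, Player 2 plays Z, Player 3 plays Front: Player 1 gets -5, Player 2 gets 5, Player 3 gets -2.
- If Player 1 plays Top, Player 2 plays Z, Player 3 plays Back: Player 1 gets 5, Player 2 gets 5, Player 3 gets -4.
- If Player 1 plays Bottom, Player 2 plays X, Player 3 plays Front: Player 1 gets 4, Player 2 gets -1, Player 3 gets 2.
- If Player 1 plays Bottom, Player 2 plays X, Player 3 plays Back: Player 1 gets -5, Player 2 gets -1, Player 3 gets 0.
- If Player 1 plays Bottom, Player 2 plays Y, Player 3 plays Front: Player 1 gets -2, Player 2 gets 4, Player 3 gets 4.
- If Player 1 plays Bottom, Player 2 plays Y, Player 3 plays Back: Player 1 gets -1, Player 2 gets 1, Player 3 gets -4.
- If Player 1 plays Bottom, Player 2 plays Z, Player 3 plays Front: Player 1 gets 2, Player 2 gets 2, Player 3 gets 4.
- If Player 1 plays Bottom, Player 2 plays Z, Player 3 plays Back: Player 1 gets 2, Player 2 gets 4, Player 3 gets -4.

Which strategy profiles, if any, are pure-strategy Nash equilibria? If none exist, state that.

Player 1 against (X, Front): payoffs -5, 4 → best response Bottom.
Player 1 against (X, Back): payoffs -4, -5 → best response Top.
Player 1 against (Y, Front): payoffs 1, -2 → best response Top.
Player 1 against (Y, Back): payoffs -5, -1 → best response Bottom.
Player 1 against (Z, Front): payoffs -5, 2 → best response Bottom.
Player 1 against (Z, Back): payoffs 5, 2 → best response Top.
Player 2 against (Top, Front): payoffs 4, 3, 5 → best response Z.
Player 2 against (Top, Back): payoffs 1, 2, 5 → best response Z.
Player 2 against (Bottom, Front): payoffs -1, 4, 2 → best response Y.
Player 2 against (Bottom, Back): payoffs -1, 1, 4 → best response Z.
Player 3 against (Top, X): payoffs 2, -2 → best response Front.
Player 3 against (Top, Y): payoffs -2, 1 → best response Back.
Player 3 against (Top, Z): payoffs -2, -4 → best response Front.
Player 3 against (Bottom, X): payoffs 2, 0 → best response Front.
Player 3 against (Bottom, Y): payoffs 4, -4 → best response Front.
Player 3 against (Bottom, Z): payoffs 4, -4 → best response Front.
No profile is a mutual best response for all players.

No pure-strategy Nash equilibrium.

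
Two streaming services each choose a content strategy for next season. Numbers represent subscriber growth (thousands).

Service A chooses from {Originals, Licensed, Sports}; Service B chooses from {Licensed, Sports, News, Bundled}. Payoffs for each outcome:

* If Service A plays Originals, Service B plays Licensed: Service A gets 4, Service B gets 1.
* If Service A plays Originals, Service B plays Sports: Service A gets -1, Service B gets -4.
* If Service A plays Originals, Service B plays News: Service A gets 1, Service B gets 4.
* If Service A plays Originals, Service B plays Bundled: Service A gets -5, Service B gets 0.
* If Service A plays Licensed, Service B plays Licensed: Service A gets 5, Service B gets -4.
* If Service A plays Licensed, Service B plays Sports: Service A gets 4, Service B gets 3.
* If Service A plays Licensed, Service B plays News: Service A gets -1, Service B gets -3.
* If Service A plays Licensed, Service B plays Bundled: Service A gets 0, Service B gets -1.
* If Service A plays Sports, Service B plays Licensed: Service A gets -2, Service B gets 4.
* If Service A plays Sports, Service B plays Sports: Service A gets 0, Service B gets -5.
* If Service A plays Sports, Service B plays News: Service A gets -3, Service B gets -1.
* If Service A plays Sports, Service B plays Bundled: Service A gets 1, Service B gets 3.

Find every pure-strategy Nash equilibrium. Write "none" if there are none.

(Originals, Licensed): Service A can switch to Licensed (4 → 5). Not NE.
(Originals, Sports): Service A can switch to Licensed (-1 → 4). Not NE.
(Originals, News): Service A gets 1, best alternative -1; Service B gets 4, best alternative 1. No profitable deviation — NE.
(Originals, Bundled): Service A can switch to Licensed (-5 → 0). Not NE.
(Licensed, Licensed): Service B can switch to Sports (-4 → 3). Not NE.
(Licensed, Sports): Service A gets 4, best alternative 0; Service B gets 3, best alternative -1. No profitable deviation — NE.
(Licensed, News): Service A can switch to Originals (-1 → 1). Not NE.
(Licensed, Bundled): Service A can switch to Sports (0 → 1). Not NE.
(The remaining 4 profiles each have a profitable deviation by the same check.)

Pure-strategy Nash equilibria: (Originals, News), (Licensed, Sports)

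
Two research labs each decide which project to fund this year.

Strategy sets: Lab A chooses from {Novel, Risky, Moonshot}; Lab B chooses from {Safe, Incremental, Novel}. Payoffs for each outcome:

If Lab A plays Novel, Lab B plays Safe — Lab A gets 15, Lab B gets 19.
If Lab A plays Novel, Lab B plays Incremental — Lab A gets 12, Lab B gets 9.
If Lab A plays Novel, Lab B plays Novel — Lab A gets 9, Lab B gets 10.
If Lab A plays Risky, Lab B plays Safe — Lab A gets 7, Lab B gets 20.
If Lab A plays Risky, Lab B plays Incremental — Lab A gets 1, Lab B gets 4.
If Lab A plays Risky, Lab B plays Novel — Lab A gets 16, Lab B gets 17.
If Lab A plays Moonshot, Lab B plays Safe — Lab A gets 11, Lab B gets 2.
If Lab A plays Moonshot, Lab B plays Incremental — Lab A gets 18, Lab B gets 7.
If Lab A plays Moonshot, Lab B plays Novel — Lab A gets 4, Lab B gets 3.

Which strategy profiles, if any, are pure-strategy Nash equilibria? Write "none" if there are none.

(Novel, Safe), (Moonshot, Incremental)

(Novel, Safe): Lab A gets 15, best alternative 11; Lab B gets 19, best alternative 10. No profitable deviation — NE.
(Novel, Incremental): Lab A can switch to Moonshot (12 → 18). Not NE.
(Novel, Novel): Lab A can switch to Risky (9 → 16). Not NE.
(Risky, Safe): Lab A can switch to Novel (7 → 15). Not NE.
(Risky, Incremental): Lab A can switch to Novel (1 → 12). Not NE.
(Risky, Novel): Lab B can switch to Safe (17 → 20). Not NE.
(Moonshot, Safe): Lab A can switch to Novel (11 → 15). Not NE.
(Moonshot, Incremental): Lab A gets 18, best alternative 12; Lab B gets 7, best alternative 3. No profitable deviation — NE.
(Moonshot, Novel): Lab A can switch to Novel (4 → 9). Not NE.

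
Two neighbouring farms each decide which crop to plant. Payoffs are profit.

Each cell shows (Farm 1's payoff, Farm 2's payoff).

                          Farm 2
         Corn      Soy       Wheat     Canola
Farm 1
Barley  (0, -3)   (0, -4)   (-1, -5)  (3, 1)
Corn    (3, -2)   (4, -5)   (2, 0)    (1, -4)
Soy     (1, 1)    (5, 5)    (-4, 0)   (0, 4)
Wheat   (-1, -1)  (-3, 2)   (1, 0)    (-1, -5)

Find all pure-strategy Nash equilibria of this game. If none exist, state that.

(Barley, Canola), (Corn, Wheat), (Soy, Soy)

Mark each player's best response to every combination of opponents' strategies; a profile where every player is best-responding is a pure Nash equilibrium.
Farm 1 against Corn: payoffs 0, 3, 1, -1 → best response Corn.
Farm 1 against Soy: payoffs 0, 4, 5, -3 → best response Soy.
Farm 1 against Wheat: payoffs -1, 2, -4, 1 → best response Corn.
Farm 1 against Canola: payoffs 3, 1, 0, -1 → best response Barley.
Farm 2 against Barley: payoffs -3, -4, -5, 1 → best response Canola.
Farm 2 against Corn: payoffs -2, -5, 0, -4 → best response Wheat.
Farm 2 against Soy: payoffs 1, 5, 0, 4 → best response Soy.
Farm 2 against Wheat: payoffs -1, 2, 0, -5 → best response Soy.
Mutual best responses: (Barley, Canola); (Corn, Wheat); (Soy, Soy).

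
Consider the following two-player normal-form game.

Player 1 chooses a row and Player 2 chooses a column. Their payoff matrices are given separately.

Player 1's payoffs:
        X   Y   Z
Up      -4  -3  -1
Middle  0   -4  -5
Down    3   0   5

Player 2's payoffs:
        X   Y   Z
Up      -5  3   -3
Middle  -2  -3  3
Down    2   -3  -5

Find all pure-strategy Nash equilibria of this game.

(Up, X): Player 1 can switch to Middle (-4 → 0). Not NE.
(Up, Y): Player 1 can switch to Down (-3 → 0). Not NE.
(Up, Z): Player 1 can switch to Down (-1 → 5). Not NE.
(Middle, X): Player 1 can switch to Down (0 → 3). Not NE.
(Middle, Y): Player 1 can switch to Up (-4 → -3). Not NE.
(Middle, Z): Player 1 can switch to Up (-5 → -1). Not NE.
(Down, X): Player 1 gets 3, best alternative 0; Player 2 gets 2, best alternative -3. No profitable deviation — NE.
(Down, Y): Player 2 can switch to X (-3 → 2). Not NE.
(Down, Z): Player 2 can switch to X (-5 → 2). Not NE.

Pure NE: (Down, X)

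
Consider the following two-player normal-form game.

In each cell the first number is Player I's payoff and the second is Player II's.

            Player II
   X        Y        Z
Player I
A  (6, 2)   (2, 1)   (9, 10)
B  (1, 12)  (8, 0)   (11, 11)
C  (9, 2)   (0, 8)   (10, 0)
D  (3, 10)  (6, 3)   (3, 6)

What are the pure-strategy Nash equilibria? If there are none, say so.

(A, X): Player I can switch to C (6 → 9). Not NE.
(A, Y): Player I can switch to B (2 → 8). Not NE.
(A, Z): Player I can switch to B (9 → 11). Not NE.
(B, X): Player I can switch to A (1 → 6). Not NE.
(B, Y): Player II can switch to X (0 → 12). Not NE.
(B, Z): Player II can switch to X (11 → 12). Not NE.
(C, X): Player II can switch to Y (2 → 8). Not NE.
(C, Y): Player I can switch to A (0 → 2). Not NE.
(C, Z): Player I can switch to B (10 → 11). Not NE.
(D, X): Player I can switch to A (3 → 6). Not NE.
(D, Y): Player I can switch to B (6 → 8). Not NE.
(D, Z): Player I can switch to A (3 → 9). Not NE.

This game has no pure Nash equilibrium.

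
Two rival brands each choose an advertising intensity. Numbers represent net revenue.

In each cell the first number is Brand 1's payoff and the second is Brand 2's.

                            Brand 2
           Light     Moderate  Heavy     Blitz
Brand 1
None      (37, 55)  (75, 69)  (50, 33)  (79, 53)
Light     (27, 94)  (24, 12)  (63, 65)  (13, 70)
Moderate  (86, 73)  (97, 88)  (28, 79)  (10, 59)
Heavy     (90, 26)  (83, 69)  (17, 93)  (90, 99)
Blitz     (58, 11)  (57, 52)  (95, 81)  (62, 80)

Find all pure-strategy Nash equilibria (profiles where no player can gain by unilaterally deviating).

(Moderate, Moderate) and (Heavy, Blitz) and (Blitz, Heavy)

Brand 1 against Light: payoffs 37, 27, 86, 90, 58 → best response Heavy.
Brand 1 against Moderate: payoffs 75, 24, 97, 83, 57 → best response Moderate.
Brand 1 against Heavy: payoffs 50, 63, 28, 17, 95 → best response Blitz.
Brand 1 against Blitz: payoffs 79, 13, 10, 90, 62 → best response Heavy.
Brand 2 against None: payoffs 55, 69, 33, 53 → best response Moderate.
Brand 2 against Light: payoffs 94, 12, 65, 70 → best response Light.
Brand 2 against Moderate: payoffs 73, 88, 79, 59 → best response Moderate.
Brand 2 against Heavy: payoffs 26, 69, 93, 99 → best response Blitz.
Brand 2 against Blitz: payoffs 11, 52, 81, 80 → best response Heavy.
Mutual best responses: (Moderate, Moderate); (Heavy, Blitz); (Blitz, Heavy).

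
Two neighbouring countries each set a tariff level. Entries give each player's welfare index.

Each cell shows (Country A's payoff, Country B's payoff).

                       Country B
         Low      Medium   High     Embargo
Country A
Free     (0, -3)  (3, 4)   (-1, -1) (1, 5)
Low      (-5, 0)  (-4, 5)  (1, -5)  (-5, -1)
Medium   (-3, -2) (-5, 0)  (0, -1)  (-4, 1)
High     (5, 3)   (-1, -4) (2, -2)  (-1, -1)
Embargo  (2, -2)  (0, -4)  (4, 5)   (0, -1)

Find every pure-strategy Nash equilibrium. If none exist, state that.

Pure-strategy Nash equilibria: (Free, Embargo), (High, Low), (Embargo, High)

For each player, find the best response to each opponent profile; mutual best responses are the pure NE.
Country A against Low: payoffs 0, -5, -3, 5, 2 → best response High.
Country A against Medium: payoffs 3, -4, -5, -1, 0 → best response Free.
Country A against High: payoffs -1, 1, 0, 2, 4 → best response Embargo.
Country A against Embargo: payoffs 1, -5, -4, -1, 0 → best response Free.
Country B against Free: payoffs -3, 4, -1, 5 → best response Embargo.
Country B against Low: payoffs 0, 5, -5, -1 → best response Medium.
Country B against Medium: payoffs -2, 0, -1, 1 → best response Embargo.
Country B against High: payoffs 3, -4, -2, -1 → best response Low.
Country B against Embargo: payoffs -2, -4, 5, -1 → best response High.
Mutual best responses: (Free, Embargo); (High, Low); (Embargo, High).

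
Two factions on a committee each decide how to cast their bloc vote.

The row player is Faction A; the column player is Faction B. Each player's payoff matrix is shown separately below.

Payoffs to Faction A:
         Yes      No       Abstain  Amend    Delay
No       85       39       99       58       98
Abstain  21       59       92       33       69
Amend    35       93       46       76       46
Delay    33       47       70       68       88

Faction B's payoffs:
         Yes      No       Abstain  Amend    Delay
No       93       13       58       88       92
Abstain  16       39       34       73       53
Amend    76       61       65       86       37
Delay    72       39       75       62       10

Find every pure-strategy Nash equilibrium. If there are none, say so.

(No, Yes) and (Amend, Amend)

For each strategy profile, look for a profitable unilateral deviation.
(No, Yes): Faction A gets 85, best alternative 35; Faction B gets 93, best alternative 92. No profitable deviation — NE.
(No, No): Faction A can switch to Abstain (39 → 59). Not NE.
(No, Abstain): Faction B can switch to Yes (58 → 93). Not NE.
(No, Amend): Faction A can switch to Amend (58 → 76). Not NE.
(No, Delay): Faction B can switch to Yes (92 → 93). Not NE.
(Abstain, Yes): Faction A can switch to No (21 → 85). Not NE.
(Abstain, No): Faction A can switch to Amend (59 → 93). Not NE.
(Amend, Amend): Faction A gets 76, best alternative 68; Faction B gets 86, best alternative 76. No profitable deviation — NE.
(The remaining 12 profiles each have a profitable deviation by the same check.)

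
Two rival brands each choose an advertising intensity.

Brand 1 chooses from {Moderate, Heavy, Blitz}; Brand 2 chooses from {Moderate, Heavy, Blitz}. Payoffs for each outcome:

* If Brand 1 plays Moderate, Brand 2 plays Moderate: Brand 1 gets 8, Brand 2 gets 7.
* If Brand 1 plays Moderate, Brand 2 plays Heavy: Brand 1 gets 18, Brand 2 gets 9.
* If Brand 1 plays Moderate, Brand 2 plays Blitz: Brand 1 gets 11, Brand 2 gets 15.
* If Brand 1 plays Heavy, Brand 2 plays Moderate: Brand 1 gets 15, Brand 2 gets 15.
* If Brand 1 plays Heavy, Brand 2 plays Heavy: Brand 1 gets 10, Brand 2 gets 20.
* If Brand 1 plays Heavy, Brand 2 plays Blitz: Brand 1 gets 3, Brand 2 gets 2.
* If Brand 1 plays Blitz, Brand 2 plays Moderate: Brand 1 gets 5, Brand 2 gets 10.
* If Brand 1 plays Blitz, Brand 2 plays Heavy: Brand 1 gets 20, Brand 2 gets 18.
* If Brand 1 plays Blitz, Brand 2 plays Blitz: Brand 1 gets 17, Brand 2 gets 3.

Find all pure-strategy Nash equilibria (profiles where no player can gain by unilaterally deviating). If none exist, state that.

Pure NE: (Blitz, Heavy)

Check each profile: it is a Nash equilibrium iff no player can strictly gain by switching unilaterally.
(Moderate, Moderate): Brand 1 can switch to Heavy (8 → 15). Not NE.
(Moderate, Heavy): Brand 1 can switch to Blitz (18 → 20). Not NE.
(Moderate, Blitz): Brand 1 can switch to Blitz (11 → 17). Not NE.
(Heavy, Moderate): Brand 2 can switch to Heavy (15 → 20). Not NE.
(Heavy, Heavy): Brand 1 can switch to Moderate (10 → 18). Not NE.
(Heavy, Blitz): Brand 1 can switch to Moderate (3 → 11). Not NE.
(Blitz, Moderate): Brand 1 can switch to Moderate (5 → 8). Not NE.
(Blitz, Heavy): Brand 1 gets 20, best alternative 18; Brand 2 gets 18, best alternative 10. No profitable deviation — NE.
(Blitz, Blitz): Brand 2 can switch to Moderate (3 → 10). Not NE.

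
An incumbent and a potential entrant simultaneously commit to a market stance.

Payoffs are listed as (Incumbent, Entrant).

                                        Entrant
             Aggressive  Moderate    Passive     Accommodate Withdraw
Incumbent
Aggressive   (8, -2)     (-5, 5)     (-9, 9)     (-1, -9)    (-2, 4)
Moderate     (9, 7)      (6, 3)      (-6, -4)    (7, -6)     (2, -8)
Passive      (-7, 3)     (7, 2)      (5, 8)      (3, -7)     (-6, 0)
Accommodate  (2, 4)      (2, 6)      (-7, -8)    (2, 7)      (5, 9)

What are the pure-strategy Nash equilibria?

Incumbent against Aggressive: payoffs 8, 9, -7, 2 → best response Moderate.
Incumbent against Moderate: payoffs -5, 6, 7, 2 → best response Passive.
Incumbent against Passive: payoffs -9, -6, 5, -7 → best response Passive.
Incumbent against Accommodate: payoffs -1, 7, 3, 2 → best response Moderate.
Incumbent against Withdraw: payoffs -2, 2, -6, 5 → best response Accommodate.
Entrant against Aggressive: payoffs -2, 5, 9, -9, 4 → best response Passive.
Entrant against Moderate: payoffs 7, 3, -4, -6, -8 → best response Aggressive.
Entrant against Passive: payoffs 3, 2, 8, -7, 0 → best response Passive.
Entrant against Accommodate: payoffs 4, 6, -8, 7, 9 → best response Withdraw.
Mutual best responses: (Moderate, Aggressive); (Passive, Passive); (Accommodate, Withdraw).

(Moderate, Aggressive) and (Passive, Passive) and (Accommodate, Withdraw)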